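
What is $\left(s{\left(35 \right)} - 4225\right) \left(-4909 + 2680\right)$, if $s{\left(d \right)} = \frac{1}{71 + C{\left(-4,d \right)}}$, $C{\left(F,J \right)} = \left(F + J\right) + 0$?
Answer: $\frac{320195107}{34} \approx 9.4175 \cdot 10^{6}$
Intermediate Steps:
$C{\left(F,J \right)} = F + J$
$s{\left(d \right)} = \frac{1}{67 + d}$ ($s{\left(d \right)} = \frac{1}{71 + \left(-4 + d\right)} = \frac{1}{67 + d}$)
$\left(s{\left(35 \right)} - 4225\right) \left(-4909 + 2680\right) = \left(\frac{1}{67 + 35} - 4225\right) \left(-4909 + 2680\right) = \left(\frac{1}{102} - 4225\right) \left(-2229\right) = \left(- \frac{430949}{102}\right) \left(-2229\right) = \frac{320195107}{34}$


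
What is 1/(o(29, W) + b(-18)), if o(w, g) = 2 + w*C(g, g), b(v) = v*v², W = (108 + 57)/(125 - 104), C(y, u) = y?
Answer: -7/39215 ≈ -0.00017850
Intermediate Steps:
W = 55/7 (W = 165/21 = 165*(1/21) = 55/7 ≈ 7.8571)
b(v) = v³
o(w, g) = 2 + g*w (o(w, g) = 2 + w*g = 2 + g*w)
1/(o(29, W) + b(-18)) = 1/((2 + (55/7)*29) + (-18)³) = 1/((2 + 1595/7) - 5832) = 1/(1609/7 - 5832) = 1/(-39215/7) = -7/39215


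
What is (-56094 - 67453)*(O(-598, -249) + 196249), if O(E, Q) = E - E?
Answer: -24245975203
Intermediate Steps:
O(E, Q) = 0
(-56094 - 67453)*(O(-598, -249) + 196249) = (-56094 - 67453)*(0 + 196249) = -123547*196249 = -24245975203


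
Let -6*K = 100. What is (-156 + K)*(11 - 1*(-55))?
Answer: -11396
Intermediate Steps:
K = -50/3 (K = -⅙*100 = -50/3 ≈ -16.667)
(-156 + K)*(11 - 1*(-55)) = (-156 - 50/3)*(11 - 1*(-55)) = -518*(11 + 55)/3 = -518/3*66 = -11396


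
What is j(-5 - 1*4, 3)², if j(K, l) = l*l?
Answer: 81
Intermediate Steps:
j(K, l) = l²
j(-5 - 1*4, 3)² = (3²)² = 9² = 81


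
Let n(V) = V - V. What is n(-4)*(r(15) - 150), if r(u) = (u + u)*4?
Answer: 0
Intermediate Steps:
n(V) = 0
r(u) = 8*u (r(u) = (2*u)*4 = 8*u)
n(-4)*(r(15) - 150) = 0*(8*15 - 150) = 0*(120 - 150) = 0*(-30) = 0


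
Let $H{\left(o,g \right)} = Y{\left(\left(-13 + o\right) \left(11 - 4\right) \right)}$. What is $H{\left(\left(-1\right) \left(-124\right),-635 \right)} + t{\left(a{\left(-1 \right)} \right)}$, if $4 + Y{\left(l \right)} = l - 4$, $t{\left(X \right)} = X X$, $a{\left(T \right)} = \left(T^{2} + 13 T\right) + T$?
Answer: $938$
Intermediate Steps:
$a{\left(T \right)} = T^{2} + 14 T$
$t{\left(X \right)} = X^{2}$
$Y{\left(l \right)} = -8 + l$ ($Y{\left(l \right)} = -4 + \left(l - 4\right) = -4 + \left(-4 + l\right) = -8 + l$)
$H{\left(o,g \right)} = -99 + 7 o$ ($H{\left(o,g \right)} = -8 + \left(-13 + o\right) \left(11 - 4\right) = -8 + \left(-13 + o\right) 7 = -8 + \left(-91 + 7 o\right) = -99 + 7 o$)
$H{\left(\left(-1\right) \left(-124\right),-635 \right)} + t{\left(a{\left(-1 \right)} \right)} = \left(-99 + 7 \left(\left(-1\right) \left(-124\right)\right)\right) + \left(- (14 - 1)\right)^{2} = \left(-99 + 7 \cdot 124\right) + \left(\left(-1\right) 13\right)^{2} = \left(-99 + 868\right) + \left(-13\right)^{2} = 769 + 169 = 938$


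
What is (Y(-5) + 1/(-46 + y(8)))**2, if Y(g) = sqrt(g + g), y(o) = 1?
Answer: (-1 + 45*I*sqrt(10))**2/2025 ≈ -9.9995 - 0.14055*I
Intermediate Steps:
Y(g) = sqrt(2)*sqrt(g) (Y(g) = sqrt(2*g) = sqrt(2)*sqrt(g))
(Y(-5) + 1/(-46 + y(8)))**2 = (sqrt(2)*sqrt(-5) + 1/(-46 + 1))**2 = (sqrt(2)*(I*sqrt(5)) + 1/(-45))**2 = (I*sqrt(10) - 1/45)**2 = (-1/45 + I*sqrt(10))**2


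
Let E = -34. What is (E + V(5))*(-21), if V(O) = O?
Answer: 609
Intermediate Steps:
(E + V(5))*(-21) = (-34 + 5)*(-21) = -29*(-21) = 609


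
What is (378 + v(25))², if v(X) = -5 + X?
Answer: 158404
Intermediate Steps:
(378 + v(25))² = (378 + (-5 + 25))² = (378 + 20)² = 398² = 158404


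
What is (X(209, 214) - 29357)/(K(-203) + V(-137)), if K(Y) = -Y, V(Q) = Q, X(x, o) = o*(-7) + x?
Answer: -1393/3 ≈ -464.33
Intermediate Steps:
X(x, o) = x - 7*o (X(x, o) = -7*o + x = x - 7*o)
(X(209, 214) - 29357)/(K(-203) + V(-137)) = ((209 - 7*214) - 29357)/(-1*(-203) - 137) = ((209 - 1498) - 29357)/(203 - 137) = (-1289 - 29357)/66 = -30646*1/66 = -1393/3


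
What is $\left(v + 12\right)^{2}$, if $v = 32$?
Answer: $1936$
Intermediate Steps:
$\left(v + 12\right)^{2} = \left(32 + 12\right)^{2} = 44^{2} = 1936$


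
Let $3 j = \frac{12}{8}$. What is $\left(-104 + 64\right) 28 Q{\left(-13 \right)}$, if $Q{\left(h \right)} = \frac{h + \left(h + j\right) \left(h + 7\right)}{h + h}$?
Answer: $\frac{34720}{13} \approx 2670.8$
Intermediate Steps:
$j = \frac{1}{2}$ ($j = \frac{12 \cdot \frac{1}{8}}{3} = \frac{1}{3} \cdot \frac{3}{2} = \frac{1}{2} \approx 0.5$)
$Q{\left(h \right)} = \frac{h + \left(\frac{1}{2} + h\right) \left(7 + h\right)}{2 h}$ ($Q{\left(h \right)} = \frac{h + \left(h + \frac{1}{2}\right) \left(h + 7\right)}{h + h} = \frac{h + \left(\frac{1}{2} + h\right) \left(7 + h\right)}{2 h}$)
$\left(-104 + 64\right) 28 Q{\left(-13 \right)} = \left(-104 + 64\right) 28 \frac{7 - 13 \left(17 + 2 \left(-13\right)\right)}{4 \left(-13\right)} = \left(-40\right) 28 \cdot \frac{1}{4} \left(- \frac{1}{13}\right) \left(7 - 13 \left(17 - 26\right)\right) = - 1120 \cdot \frac{1}{4} \left(- \frac{1}{13}\right) \left(7 - -117\right) = - 1120 \cdot \frac{1}{4} \left(- \frac{1}{13}\right) \left(7 + 117\right) = - 1120 \cdot \frac{1}{4} \left(- \frac{1}{13}\right) 124 = \left(-1120\right) \left(- \frac{31}{13}\right) = \frac{34720}{13}$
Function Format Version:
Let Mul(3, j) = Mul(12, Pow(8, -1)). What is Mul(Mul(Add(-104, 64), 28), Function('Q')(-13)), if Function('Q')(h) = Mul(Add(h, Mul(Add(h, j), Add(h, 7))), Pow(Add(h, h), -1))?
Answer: Rational(34720, 13) ≈ 2670.8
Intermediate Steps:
j = Rational(1, 2) (j = Mul(Rational(1, 3), Mul(12, Pow(8, -1))) = Mul(Rational(1, 3), Mul(12, Rational(1, 8))) = Mul(Rational(1, 3), Rational(3, 2)) = Rational(1, 2) ≈ 0.50000)
Function('Q')(h) = Mul(Rational(1, 2), Pow(h, -1), Add(h, Mul(Add(Rational(1, 2), h), Add(7, h)))) (Function('Q')(h) = Mul(Add(h, Mul(Add(h, Rational(1, 2)), Add(h, 7))), Pow(Add(h, h), -1)) = Mul(Add(h, Mul(Add(Rational(1, 2), h), Add(7, h))), Pow(Mul(2, h), -1)) = Mul(Add(h, Mul(Add(Rational(1, 2), h), Add(7, h))), Mul(Rational(1, 2), Pow(h, -1))) = Mul(Rational(1, 2), Pow(h, -1), Add(h, Mul(Add(Rational(1, 2), h), Add(7, h)))))
Mul(Mul(Add(-104, 64), 28), Function('Q')(-13)) = Mul(Mul(Add(-104, 64), 28), Mul(Rational(1, 4), Pow(-13, -1), Add(7, Mul(-13, Add(17, Mul(2, -13)))))) = Mul(Mul(-40, 28), Mul(Rational(1, 4), Rational(-1, 13), Add(7, Mul(-13, Add(17, -26))))) = Mul(-1120, Mul(Rational(1, 4), Rational(-1, 13), Add(7, Mul(-13, -9)))) = Mul(-1120, Mul(Rational(1, 4), Rational(-1, 13), Add(7, 117))) = Mul(-1120, Mul(Rational(1, 4), Rational(-1, 13), 124)) = Mul(-1120, Rational(-31, 13)) = Rational(34720, 13)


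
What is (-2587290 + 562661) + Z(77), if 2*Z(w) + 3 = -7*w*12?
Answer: -4055729/2 ≈ -2.0279e+6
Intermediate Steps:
Z(w) = -3/2 - 42*w (Z(w) = -3/2 + (-7*w*12)/2 = -3/2 + (-84*w)/2 = -3/2 - 42*w)
(-2587290 + 562661) + Z(77) = (-2587290 + 562661) + (-3/2 - 42*77) = -2024629 + (-3/2 - 3234) = -2024629 - 6471/2 = -4055729/2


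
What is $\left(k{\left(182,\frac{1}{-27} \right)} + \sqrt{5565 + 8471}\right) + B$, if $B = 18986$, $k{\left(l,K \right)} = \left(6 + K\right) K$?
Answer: $\frac{13840633}{729} + 22 \sqrt{29} \approx 19104.0$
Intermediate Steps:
$k{\left(l,K \right)} = K \left(6 + K\right)$
$\left(k{\left(182,\frac{1}{-27} \right)} + \sqrt{5565 + 8471}\right) + B = \left(\frac{6 + \frac{1}{-27}}{-27} + \sqrt{5565 + 8471}\right) + 18986 = \left(- \frac{6 - \frac{1}{27}}{27} + \sqrt{14036}\right) + 18986 = \left(\left(- \frac{1}{27}\right) \frac{161}{27} + 22 \sqrt{29}\right) + 18986 = \left(- \frac{161}{729} + 22 \sqrt{29}\right) + 18986 = \frac{13840633}{729} + 22 \sqrt{29}$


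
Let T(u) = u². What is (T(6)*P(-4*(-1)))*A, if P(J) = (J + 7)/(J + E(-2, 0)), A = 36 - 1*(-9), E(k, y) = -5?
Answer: -17820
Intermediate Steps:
A = 45 (A = 36 + 9 = 45)
P(J) = (7 + J)/(-5 + J) (P(J) = (J + 7)/(J - 5) = (7 + J)/(-5 + J))
(T(6)*P(-4*(-1)))*A = (6²*((7 - 4*(-1))/(-5 - 4*(-1))))*45 = (36*((7 + 4)/(-5 + 4)))*45 = (36*(11/(-1)))*45 = (36*(-1*11))*45 = (36*(-11))*45 = -396*45 = -17820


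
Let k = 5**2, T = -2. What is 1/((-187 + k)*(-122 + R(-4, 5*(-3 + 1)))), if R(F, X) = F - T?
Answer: 1/20088 ≈ 4.9781e-5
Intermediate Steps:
R(F, X) = 2 + F (R(F, X) = F - 1*(-2) = F + 2 = 2 + F)
k = 25
1/((-187 + k)*(-122 + R(-4, 5*(-3 + 1)))) = 1/((-187 + 25)*(-122 + (2 - 4))) = 1/(-162*(-122 - 2)) = 1/(-162*(-124)) = 1/20088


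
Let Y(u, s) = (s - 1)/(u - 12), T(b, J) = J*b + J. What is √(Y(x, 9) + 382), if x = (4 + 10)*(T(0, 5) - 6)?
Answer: √64506/13 ≈ 19.537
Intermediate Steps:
T(b, J) = J + J*b
x = -14 (x = (4 + 10)*(5*(1 + 0) - 6) = 14*(5*1 - 6) = 14*(5 - 6) = 14*(-1) = -14)
Y(u, s) = (-1 + s)/(-12 + u)
√(Y(x, 9) + 382) = √((-1 + 9)/(-12 - 14) + 382) = √(8/(-26) + 382) = √(-1/26*8 + 382) = √(-4/13 + 382) = √(4962/13) = √64506/13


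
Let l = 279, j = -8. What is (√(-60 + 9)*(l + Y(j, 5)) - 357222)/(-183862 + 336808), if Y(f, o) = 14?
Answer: -2053/879 + I*√51/522 ≈ -2.3356 + 0.013681*I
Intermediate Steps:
(√(-60 + 9)*(l + Y(j, 5)) - 357222)/(-183862 + 336808) = (√(-60 + 9)*(279 + 14) - 357222)/(-183862 + 336808) = (√(-51)*293 - 357222)/152946 = ((I*√51)*293 - 357222)*(1/152946) = (293*I*√51 - 357222)*(1/152946) = (-357222 + 293*I*√51)*(1/152946) = -2053/879 + I*√51/522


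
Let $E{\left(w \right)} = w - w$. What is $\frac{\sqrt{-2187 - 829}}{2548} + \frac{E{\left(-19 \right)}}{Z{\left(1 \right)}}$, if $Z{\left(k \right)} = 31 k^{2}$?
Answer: $\frac{i \sqrt{754}}{1274} \approx 0.021553 i$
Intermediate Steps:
$E{\left(w \right)} = 0$
$\frac{\sqrt{-2187 - 829}}{2548} + \frac{E{\left(-19 \right)}}{Z{\left(1 \right)}} = \frac{\sqrt{-2187 - 829}}{2548} + \frac{0}{31 \cdot 1^{2}} = \sqrt{-3016} \cdot \frac{1}{2548} + \frac{0}{31 \cdot 1} = 2 i \sqrt{754} \cdot \frac{1}{2548} + \frac{0}{31} = \frac{i \sqrt{754}}{1274} + 0 \cdot \frac{1}{31} = \frac{i \sqrt{754}}{1274} + 0 = \frac{i \sqrt{754}}{1274}$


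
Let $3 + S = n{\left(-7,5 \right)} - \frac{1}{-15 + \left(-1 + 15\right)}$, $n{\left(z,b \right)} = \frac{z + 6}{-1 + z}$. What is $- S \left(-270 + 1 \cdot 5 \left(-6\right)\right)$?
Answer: $- \frac{1125}{2} \approx -562.5$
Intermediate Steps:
$n{\left(z,b \right)} = \frac{6 + z}{-1 + z}$
$S = - \frac{15}{8}$ ($S = -3 - \left(\frac{1}{-15 + \left(-1 + 15\right)} - \frac{6 - 7}{-1 - 7}\right) = -3 - \left(\frac{1}{-15 + 14} - \frac{1}{-8} \left(-1\right)\right) = -3 - - \frac{9}{8} = -3 + \left(\frac{1}{8} - -1\right) = -3 + \left(\frac{1}{8} + 1\right) = -3 + \frac{9}{8} = - \frac{15}{8} \approx -1.875$)
$- S \left(-270 + 1 \cdot 5 \left(-6\right)\right) = \left(-1\right) \left(- \frac{15}{8}\right) \left(-270 + 1 \cdot 5 \left(-6\right)\right) = \frac{15 \left(-270 + 5 \left(-6\right)\right)}{8} = \frac{15 \left(-270 - 30\right)}{8} = \frac{15}{8} \left(-300\right) = - \frac{1125}{2}$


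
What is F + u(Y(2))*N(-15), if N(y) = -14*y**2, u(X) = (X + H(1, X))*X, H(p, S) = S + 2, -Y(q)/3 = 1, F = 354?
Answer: -37446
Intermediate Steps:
Y(q) = -3 (Y(q) = -3*1 = -3)
H(p, S) = 2 + S
u(X) = X*(2 + 2*X) (u(X) = (X + (2 + X))*X = (2 + 2*X)*X = X*(2 + 2*X))
F + u(Y(2))*N(-15) = 354 + (2*(-3)*(1 - 3))*(-14*(-15)**2) = 354 + (2*(-3)*(-2))*(-14*225) = 354 + 12*(-3150) = 354 - 37800 = -37446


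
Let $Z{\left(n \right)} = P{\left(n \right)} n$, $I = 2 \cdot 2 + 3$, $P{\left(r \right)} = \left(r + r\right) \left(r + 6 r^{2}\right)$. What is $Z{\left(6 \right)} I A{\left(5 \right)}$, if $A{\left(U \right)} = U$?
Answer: $559440$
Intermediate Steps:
$P{\left(r \right)} = 2 r \left(r + 6 r^{2}\right)$
$I = 7$ ($I = 4 + 3 = 7$)
$Z{\left(n \right)} = n^{3} \left(2 + 12 n\right)$ ($Z{\left(n \right)} = n^{2} \left(2 + 12 n\right) n = n^{3} \left(2 + 12 n\right)$)
$Z{\left(6 \right)} I A{\left(5 \right)} = 6^{3} \left(2 + 12 \cdot 6\right) 7 \cdot 5 = 216 \left(2 + 72\right) 35 = 216 \cdot 74 \cdot 35 = 15984 \cdot 35 = 559440$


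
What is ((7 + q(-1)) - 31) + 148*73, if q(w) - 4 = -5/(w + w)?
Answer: 21573/2 ≈ 10787.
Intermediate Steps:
q(w) = 4 - 5/(2*w) (q(w) = 4 - 5/(w + w) = 4 - 5/(2*w))
((7 + q(-1)) - 31) + 148*73 = ((7 + (4 - 5/2/(-1))) - 31) + 148*73 = ((7 + (4 - 5/2*(-1))) - 31) + 10804 = ((7 + (4 + 5/2)) - 31) + 10804 = ((7 + 13/2) - 31) + 10804 = (27/2 - 31) + 10804 = -35/2 + 10804 = 21573/2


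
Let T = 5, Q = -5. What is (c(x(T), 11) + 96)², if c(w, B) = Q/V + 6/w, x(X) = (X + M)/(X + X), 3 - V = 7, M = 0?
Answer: 190969/16 ≈ 11936.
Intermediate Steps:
V = -4 (V = 3 - 1*7 = 3 - 7 = -4)
x(X) = ½ (x(X) = (X + 0)/(X + X) = X/((2*X)) = X*(1/(2*X)) = ½)
c(w, B) = 5/4 + 6/w (c(w, B) = -5/(-4) + 6/w = -5*(-¼) + 6/w = 5/4 + 6/w)
(c(x(T), 11) + 96)² = ((5/4 + 6/(½)) + 96)² = ((5/4 + 6*2) + 96)² = ((5/4 + 12) + 96)² = (53/4 + 96)² = (437/4)² = 190969/16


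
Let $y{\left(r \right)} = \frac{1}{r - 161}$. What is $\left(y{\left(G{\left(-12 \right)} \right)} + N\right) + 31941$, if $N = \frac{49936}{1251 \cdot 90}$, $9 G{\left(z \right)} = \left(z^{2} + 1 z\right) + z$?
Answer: $\frac{796577429524}{24938685} \approx 31941.0$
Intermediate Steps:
$G{\left(z \right)} = \frac{z^{2}}{9} + \frac{2 z}{9}$ ($G{\left(z \right)} = \frac{\left(z^{2} + 1 z\right) + z}{9} = \frac{\left(z^{2} + z\right) + z}{9} = \frac{\left(z + z^{2}\right) + z}{9} = \frac{z^{2} + 2 z}{9} = \frac{z^{2}}{9} + \frac{2 z}{9}$)
$y{\left(r \right)} = \frac{1}{-161 + r}$
$N = \frac{24968}{56295}$ ($N = \frac{49936}{112590} = 49936 \cdot \frac{1}{112590} = \frac{24968}{56295} \approx 0.44352$)
$\left(y{\left(G{\left(-12 \right)} \right)} + N\right) + 31941 = \left(\frac{1}{-161 + \frac{1}{9} \left(-12\right) \left(2 - 12\right)} + \frac{24968}{56295}\right) + 31941 = \left(\frac{1}{-161 + \frac{1}{9} \left(-12\right) \left(-10\right)} + \frac{24968}{56295}\right) + 31941 = \left(\frac{1}{-161 + \frac{40}{3}} + \frac{24968}{56295}\right) + 31941 = \left(\frac{1}{- \frac{443}{3}} + \frac{24968}{56295}\right) + 31941 = \left(- \frac{3}{443} + \frac{24968}{56295}\right) + 31941 = \frac{10891939}{24938685} + 31941 = \frac{796577429524}{24938685}$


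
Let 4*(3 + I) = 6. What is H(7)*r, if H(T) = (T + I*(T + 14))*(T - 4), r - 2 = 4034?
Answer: -296646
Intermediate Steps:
r = 4036 (r = 2 + 4034 = 4036)
I = -3/2 (I = -3 + (¼)*6 = -3 + 3/2 = -3/2 ≈ -1.5000)
H(T) = (-21 - T/2)*(-4 + T) (H(T) = (T - 3*(T + 14)/2)*(T - 4) = (T - 3*(14 + T)/2)*(-4 + T) = (T + (-21 - 3*T/2))*(-4 + T) = (-21 - T/2)*(-4 + T))
H(7)*r = (84 - 19*7 - ½*7²)*4036 = (84 - 133 - ½*49)*4036 = (84 - 133 - 49/2)*4036 = -147/2*4036 = -296646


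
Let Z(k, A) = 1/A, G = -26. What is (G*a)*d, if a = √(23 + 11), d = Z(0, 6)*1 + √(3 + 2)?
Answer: -26*√170 - 13*√34/3 ≈ -364.27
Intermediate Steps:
d = ⅙ + √5 (d = 1/6 + √(3 + 2) = (⅙)*1 + √5 = ⅙ + √5 ≈ 2.4027)
a = √34 ≈ 5.8309
(G*a)*d = (-26*√34)*(⅙ + √5) = -26*√34*(⅙ + √5)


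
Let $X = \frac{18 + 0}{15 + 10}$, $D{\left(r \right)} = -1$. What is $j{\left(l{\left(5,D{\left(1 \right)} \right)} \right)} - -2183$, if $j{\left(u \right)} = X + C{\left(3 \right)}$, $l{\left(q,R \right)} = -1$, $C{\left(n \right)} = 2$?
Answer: $\frac{54643}{25} \approx 2185.7$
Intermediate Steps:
$X = \frac{18}{25} \approx 0.72$
$j{\left(u \right)} = \frac{68}{25}$ ($j{\left(u \right)} = \frac{18}{25} + 2 = \frac{68}{25}$)
$j{\left(l{\left(5,D{\left(1 \right)} \right)} \right)} - -2183 = \frac{68}{25} - -2183 = \frac{68}{25} + 2183 = \frac{54643}{25}$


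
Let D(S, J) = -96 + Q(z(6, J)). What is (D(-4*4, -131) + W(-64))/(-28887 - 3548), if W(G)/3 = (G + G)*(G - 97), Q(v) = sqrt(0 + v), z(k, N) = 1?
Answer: -61729/32435 ≈ -1.9032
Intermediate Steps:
Q(v) = sqrt(v)
W(G) = 6*G*(-97 + G) (W(G) = 3*((G + G)*(G - 97)) = 3*((2*G)*(-97 + G)) = 3*(2*G*(-97 + G)) = 6*G*(-97 + G))
D(S, J) = -95 (D(S, J) = -96 + sqrt(1) = -96 + 1 = -95)
(D(-4*4, -131) + W(-64))/(-28887 - 3548) = (-95 + 6*(-64)*(-97 - 64))/(-28887 - 3548) = (-95 + 6*(-64)*(-161))/(-32435) = (-95 + 61824)*(-1/32435) = 61729*(-1/32435) = -61729/32435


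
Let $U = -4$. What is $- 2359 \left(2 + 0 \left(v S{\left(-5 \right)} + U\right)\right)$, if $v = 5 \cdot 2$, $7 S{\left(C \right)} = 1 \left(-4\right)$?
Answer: $-4718$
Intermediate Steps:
$S{\left(C \right)} = - \frac{4}{7}$ ($S{\left(C \right)} = \frac{1 \left(-4\right)}{7} = \frac{1}{7} \left(-4\right) = - \frac{4}{7}$)
$v = 10$
$- 2359 \left(2 + 0 \left(v S{\left(-5 \right)} + U\right)\right) = - 2359 \left(2 + 0 \left(10 \left(- \frac{4}{7}\right) - 4\right)\right) = - 2359 \left(2 + 0 \left(- \frac{40}{7} - 4\right)\right) = - 2359 \left(2 + 0 \left(- \frac{68}{7}\right)\right) = - 2359 \left(2 + 0\right) = \left(-2359\right) 2 = -4718$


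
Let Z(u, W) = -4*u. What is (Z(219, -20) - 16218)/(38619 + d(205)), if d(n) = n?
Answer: -8547/19412 ≈ -0.44029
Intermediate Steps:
(Z(219, -20) - 16218)/(38619 + d(205)) = (-4*219 - 16218)/(38619 + 205) = (-876 - 16218)/38824 = -17094*1/38824 = -8547/19412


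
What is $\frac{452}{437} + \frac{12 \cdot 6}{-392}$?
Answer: $\frac{18215}{21413} \approx 0.85065$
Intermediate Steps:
$\frac{452}{437} + \frac{12 \cdot 6}{-392} = 452 \cdot \frac{1}{437} + 72 \left(- \frac{1}{392}\right) = \frac{452}{437} - \frac{9}{49} = \frac{18215}{21413}$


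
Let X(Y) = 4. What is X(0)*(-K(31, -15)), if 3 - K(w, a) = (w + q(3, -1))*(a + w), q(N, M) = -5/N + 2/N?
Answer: 1908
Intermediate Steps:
q(N, M) = -3/N
K(w, a) = 3 - (-1 + w)*(a + w) (K(w, a) = 3 - (w - 3/3)*(a + w) = 3 - (w - 3*1/3)*(a + w) = 3 - (w - 1)*(a + w) = 3 - (-1 + w)*(a + w))
X(0)*(-K(31, -15)) = 4*(-(3 - 15 + 31 - 1*31**2 - 1*(-15)*31)) = 4*(-(3 - 15 + 31 - 1*961 + 465)) = 4*(-(3 - 15 + 31 - 961 + 465)) = 4*(-1*(-477)) = 4*477 = 1908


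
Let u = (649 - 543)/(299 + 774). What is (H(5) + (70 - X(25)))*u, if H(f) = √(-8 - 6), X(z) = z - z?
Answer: 7420/1073 + 106*I*√14/1073 ≈ 6.9152 + 0.36963*I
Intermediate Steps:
X(z) = 0
H(f) = I*√14 (H(f) = √(-14) = I*√14)
u = 106/1073 ≈ 0.098788
(H(5) + (70 - X(25)))*u = (I*√14 + (70 - 1*0))*(106/1073) = (I*√14 + (70 + 0))*(106/1073) = (I*√14 + 70)*(106/1073) = (70 + I*√14)*(106/1073) = 7420/1073 + 106*I*√14/1073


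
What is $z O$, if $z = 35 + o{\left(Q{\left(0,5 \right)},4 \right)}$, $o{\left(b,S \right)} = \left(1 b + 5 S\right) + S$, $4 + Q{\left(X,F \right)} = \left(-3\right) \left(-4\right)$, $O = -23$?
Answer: $-1541$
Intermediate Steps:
$Q{\left(X,F \right)} = 8$ ($Q{\left(X,F \right)} = -4 - -12 = -4 + 12 = 8$)
$o{\left(b,S \right)} = b + 6 S$ ($o{\left(b,S \right)} = \left(b + 5 S\right) + S = b + 6 S$)
$z = 67$ ($z = 35 + \left(8 + 6 \cdot 4\right) = 35 + \left(8 + 24\right) = 35 + 32 = 67$)
$z O = 67 \left(-23\right) = -1541$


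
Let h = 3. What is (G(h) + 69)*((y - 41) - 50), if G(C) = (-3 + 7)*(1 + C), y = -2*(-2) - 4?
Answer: -7735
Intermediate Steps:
y = 0 (y = 4 - 4 = 0)
G(C) = 4 + 4*C (G(C) = 4*(1 + C) = 4 + 4*C)
(G(h) + 69)*((y - 41) - 50) = ((4 + 4*3) + 69)*((0 - 41) - 50) = ((4 + 12) + 69)*(-41 - 50) = (16 + 69)*(-91) = 85*(-91) = -7735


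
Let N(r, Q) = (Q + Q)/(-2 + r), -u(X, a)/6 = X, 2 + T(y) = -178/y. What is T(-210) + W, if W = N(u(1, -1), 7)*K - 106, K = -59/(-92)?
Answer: -4183733/38640 ≈ -108.27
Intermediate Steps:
T(y) = -2 - 178/y
K = 59/92 (K = -59*(-1/92) = 59/92 ≈ 0.64130)
u(X, a) = -6*X
N(r, Q) = 2*Q/(-2 + r) (N(r, Q) = (2*Q)/(-2 + r) = 2*Q/(-2 + r))
W = -39421/368 (W = (2*7/(-2 - 6*1))*(59/92) - 106 = (2*7/(-2 - 6))*(59/92) - 106 = (2*7/(-8))*(59/92) - 106 = (2*7*(-⅛))*(59/92) - 106 = -7/4*59/92 - 106 = -413/368 - 106 = -39421/368 ≈ -107.12)
T(-210) + W = (-2 - 178/(-210)) - 39421/368 = (-2 - 178*(-1/210)) - 39421/368 = (-2 + 89/105) - 39421/368 = -121/105 - 39421/368 = -4183733/38640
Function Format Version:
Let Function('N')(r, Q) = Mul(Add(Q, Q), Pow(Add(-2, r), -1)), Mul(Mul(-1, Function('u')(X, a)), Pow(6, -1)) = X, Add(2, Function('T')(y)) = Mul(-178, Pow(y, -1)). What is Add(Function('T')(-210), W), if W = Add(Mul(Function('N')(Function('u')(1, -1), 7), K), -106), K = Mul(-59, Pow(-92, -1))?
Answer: Rational(-4183733, 38640) ≈ -108.27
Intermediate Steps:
Function('T')(y) = Add(-2, Mul(-178, Pow(y, -1)))
K = Rational(59, 92) (K = Mul(-59, Rational(-1, 92)) = Rational(59, 92) ≈ 0.64130)
Function('u')(X, a) = Mul(-6, X)
Function('N')(r, Q) = Mul(2, Q, Pow(Add(-2, r), -1)) (Function('N')(r, Q) = Mul(Mul(2, Q), Pow(Add(-2, r), -1)) = Mul(2, Q, Pow(Add(-2, r), -1)))
W = Rational(-39421, 368) (W = Add(Mul(Mul(2, 7, Pow(Add(-2, Mul(-6, 1)), -1)), Rational(59, 92)), -106) = Add(Mul(Mul(2, 7, Pow(Add(-2, -6), -1)), Rational(59, 92)), -106) = Add(Mul(Mul(2, 7, Pow(-8, -1)), Rational(59, 92)), -106) = Add(Mul(Mul(2, 7, Rational(-1, 8)), Rational(59, 92)), -106) = Add(Mul(Rational(-7, 4), Rational(59, 92)), -106) = Add(Rational(-413, 368), -106) = Rational(-39421, 368) ≈ -107.12)
Add(Function('T')(-210), W) = Add(Add(-2, Mul(-178, Pow(-210, -1))), Rational(-39421, 368)) = Add(Add(-2, Mul(-178, Rational(-1, 210))), Rational(-39421, 368)) = Add(Add(-2, Rational(89, 105)), Rational(-39421, 368)) = Add(Rational(-121, 105), Rational(-39421, 368)) = Rational(-4183733, 38640)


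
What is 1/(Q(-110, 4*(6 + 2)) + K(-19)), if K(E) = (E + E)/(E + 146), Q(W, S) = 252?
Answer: 127/31966 ≈ 0.0039730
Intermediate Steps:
K(E) = 2*E/(146 + E) (K(E) = (2*E)/(146 + E) = 2*E/(146 + E))
1/(Q(-110, 4*(6 + 2)) + K(-19)) = 1/(252 + 2*(-19)/(146 - 19)) = 1/(252 + 2*(-19)/127) = 1/(252 + 2*(-19)*(1/127)) = 1/(252 - 38/127) = 1/(31966/127) = 127/31966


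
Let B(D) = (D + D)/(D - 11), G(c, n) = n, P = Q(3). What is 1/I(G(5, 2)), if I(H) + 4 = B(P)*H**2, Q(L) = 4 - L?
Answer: -5/24 ≈ -0.20833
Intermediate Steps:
P = 1 (P = 4 - 1*3 = 4 - 3 = 1)
B(D) = 2*D/(-11 + D) (B(D) = (2*D)/(-11 + D) = 2*D/(-11 + D))
I(H) = -4 - H**2/5 (I(H) = -4 + (2*1/(-11 + 1))*H**2 = -4 + (2*1/(-10))*H**2 = -4 + (2*1*(-1/10))*H**2 = -4 - H**2/5)
1/I(G(5, 2)) = 1/(-4 - 1/5*2**2) = 1/(-4 - 1/5*4) = 1/(-4 - 4/5) = 1/(-24/5) = -5/24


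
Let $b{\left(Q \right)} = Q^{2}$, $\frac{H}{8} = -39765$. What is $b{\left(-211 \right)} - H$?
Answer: $362641$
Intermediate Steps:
$H = -318120$ ($H = 8 \left(-39765\right) = -318120$)
$b{\left(-211 \right)} - H = \left(-211\right)^{2} - -318120 = 44521 + 318120 = 362641$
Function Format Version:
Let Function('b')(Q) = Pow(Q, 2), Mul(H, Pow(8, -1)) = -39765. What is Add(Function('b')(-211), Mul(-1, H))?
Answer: 362641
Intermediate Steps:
H = -318120 (H = Mul(8, -39765) = -318120)
Add(Function('b')(-211), Mul(-1, H)) = Add(Pow(-211, 2), Mul(-1, -318120)) = Add(44521, 318120) = 362641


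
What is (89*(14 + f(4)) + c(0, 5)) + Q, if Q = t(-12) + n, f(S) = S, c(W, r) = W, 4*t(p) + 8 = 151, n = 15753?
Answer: 69563/4 ≈ 17391.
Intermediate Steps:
t(p) = 143/4 (t(p) = -2 + (¼)*151 = -2 + 151/4 = 143/4)
Q = 63155/4 (Q = 143/4 + 15753 = 63155/4 ≈ 15789.)
(89*(14 + f(4)) + c(0, 5)) + Q = (89*(14 + 4) + 0) + 63155/4 = (89*18 + 0) + 63155/4 = (1602 + 0) + 63155/4 = 1602 + 63155/4 = 69563/4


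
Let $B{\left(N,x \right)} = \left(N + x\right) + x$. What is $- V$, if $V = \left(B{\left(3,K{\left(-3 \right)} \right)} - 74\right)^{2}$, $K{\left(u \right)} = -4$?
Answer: $-6241$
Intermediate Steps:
$B{\left(N,x \right)} = N + 2 x$
$V = 6241$ ($V = \left(\left(3 + 2 \left(-4\right)\right) - 74\right)^{2} = \left(\left(3 - 8\right) - 74\right)^{2} = \left(-5 - 74\right)^{2} = \left(-79\right)^{2} = 6241$)
$- V = \left(-1\right) 6241 = -6241$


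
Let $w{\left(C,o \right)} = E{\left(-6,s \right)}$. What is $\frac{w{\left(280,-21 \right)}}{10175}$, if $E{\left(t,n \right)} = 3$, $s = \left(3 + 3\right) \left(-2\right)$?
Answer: $\frac{3}{10175} \approx 0.00029484$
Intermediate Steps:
$s = -12$ ($s = 6 \left(-2\right) = -12$)
$w{\left(C,o \right)} = 3$
$\frac{w{\left(280,-21 \right)}}{10175} = \frac{3}{10175}$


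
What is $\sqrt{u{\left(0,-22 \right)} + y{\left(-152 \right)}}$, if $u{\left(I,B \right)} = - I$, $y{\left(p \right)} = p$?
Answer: $2 i \sqrt{38} \approx 12.329 i$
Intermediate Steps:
$\sqrt{u{\left(0,-22 \right)} + y{\left(-152 \right)}} = \sqrt{\left(-1\right) 0 - 152} = \sqrt{0 - 152} = \sqrt{-152} = 2 i \sqrt{38}$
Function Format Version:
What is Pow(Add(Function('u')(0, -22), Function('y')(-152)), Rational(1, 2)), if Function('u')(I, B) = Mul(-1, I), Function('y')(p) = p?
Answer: Mul(2, I, Pow(38, Rational(1, 2))) ≈ Mul(12.329, I)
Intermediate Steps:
Pow(Add(Function('u')(0, -22), Function('y')(-152)), Rational(1, 2)) = Pow(Add(Mul(-1, 0), -152), Rational(1, 2)) = Pow(Add(0, -152), Rational(1, 2)) = Pow(-152, Rational(1, 2)) = Mul(2, I, Pow(38, Rational(1, 2)))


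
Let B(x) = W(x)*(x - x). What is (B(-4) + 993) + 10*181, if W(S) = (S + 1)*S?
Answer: 2803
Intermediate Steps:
W(S) = S*(1 + S) (W(S) = (1 + S)*S = S*(1 + S))
B(x) = 0 (B(x) = (x*(1 + x))*(x - x) = (x*(1 + x))*0 = 0)
(B(-4) + 993) + 10*181 = (0 + 993) + 10*181 = 993 + 1810 = 2803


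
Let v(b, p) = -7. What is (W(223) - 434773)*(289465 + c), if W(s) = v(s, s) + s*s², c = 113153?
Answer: 4289809032366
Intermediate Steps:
W(s) = -7 + s³ (W(s) = -7 + s*s² = -7 + s³)
(W(223) - 434773)*(289465 + c) = ((-7 + 223³) - 434773)*(289465 + 113153) = ((-7 + 11089567) - 434773)*402618 = (11089560 - 434773)*402618 = 10654787*402618 = 4289809032366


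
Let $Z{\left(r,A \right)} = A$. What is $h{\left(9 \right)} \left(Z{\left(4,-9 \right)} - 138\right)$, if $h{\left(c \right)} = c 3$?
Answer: $-3969$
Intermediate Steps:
$h{\left(c \right)} = 3 c$
$h{\left(9 \right)} \left(Z{\left(4,-9 \right)} - 138\right) = 3 \cdot 9 \left(-9 - 138\right) = 27 \left(-147\right) = -3969$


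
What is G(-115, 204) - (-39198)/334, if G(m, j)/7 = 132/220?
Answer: 101502/835 ≈ 121.56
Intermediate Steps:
G(m, j) = 21/5 (G(m, j) = 7*(132/220) = 7*(132*(1/220)) = 7*(⅗) = 21/5)
G(-115, 204) - (-39198)/334 = 21/5 - (-39198)/334 = 21/5 - 1*(-19599/167) = 21/5 + 19599/167 = 101502/835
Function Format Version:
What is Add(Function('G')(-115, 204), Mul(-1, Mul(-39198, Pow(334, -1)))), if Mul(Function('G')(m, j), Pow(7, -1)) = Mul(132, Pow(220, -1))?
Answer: Rational(101502, 835) ≈ 121.56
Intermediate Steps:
Function('G')(m, j) = Rational(21, 5) (Function('G')(m, j) = Mul(7, Mul(132, Pow(220, -1))) = Mul(7, Mul(132, Rational(1, 220))) = Mul(7, Rational(3, 5)) = Rational(21, 5))
Add(Function('G')(-115, 204), Mul(-1, Mul(-39198, Pow(334, -1)))) = Add(Rational(21, 5), Mul(-1, Mul(-39198, Pow(334, -1)))) = Add(Rational(21, 5), Mul(-1, Mul(-39198, Rational(1, 334)))) = Add(Rational(21, 5), Mul(-1, Rational(-19599, 167))) = Add(Rational(21, 5), Rational(19599, 167)) = Rational(101502, 835)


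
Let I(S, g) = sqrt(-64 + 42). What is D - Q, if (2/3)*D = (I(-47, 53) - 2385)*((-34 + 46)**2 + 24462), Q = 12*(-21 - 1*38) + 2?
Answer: -88027259 + 36909*I*sqrt(22) ≈ -8.8027e+7 + 1.7312e+5*I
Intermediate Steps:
I(S, g) = I*sqrt(22) (I(S, g) = sqrt(-22) = I*sqrt(22))
Q = -706 (Q = 12*(-21 - 38) + 2 = 12*(-59) + 2 = -708 + 2 = -706)
D = -88027965 + 36909*I*sqrt(22) (D = 3*((I*sqrt(22) - 2385)*((-34 + 46)**2 + 24462))/2 = 3*((-2385 + I*sqrt(22))*(12**2 + 24462))/2 = 3*((-2385 + I*sqrt(22))*(144 + 24462))/2 = 3*((-2385 + I*sqrt(22))*24606)/2 = 3*(-58685310 + 24606*I*sqrt(22))/2 = -88027965 + 36909*I*sqrt(22) ≈ -8.8028e+7 + 1.7312e+5*I)
D - Q = (-88027965 + 36909*I*sqrt(22)) - 1*(-706) = (-88027965 + 36909*I*sqrt(22)) + 706 = -88027259 + 36909*I*sqrt(22)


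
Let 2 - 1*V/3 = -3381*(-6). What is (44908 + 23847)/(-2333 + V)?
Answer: -13751/12637 ≈ -1.0882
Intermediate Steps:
V = -60852 (V = 6 - (-10143)*(-6) = 6 - 3*20286 = 6 - 60858 = -60852)
(44908 + 23847)/(-2333 + V) = (44908 + 23847)/(-2333 - 60852) = 68755/(-63185) = 68755*(-1/63185) = -13751/12637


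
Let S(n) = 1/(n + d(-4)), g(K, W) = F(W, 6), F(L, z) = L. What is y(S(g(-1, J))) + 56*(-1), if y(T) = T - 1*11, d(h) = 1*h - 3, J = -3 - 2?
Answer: -805/12 ≈ -67.083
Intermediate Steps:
J = -5
d(h) = -3 + h (d(h) = h - 3 = -3 + h)
g(K, W) = W
S(n) = 1/(-7 + n) (S(n) = 1/(n + (-3 - 4)) = 1/(n - 7) = 1/(-7 + n))
y(T) = -11 + T (y(T) = T - 11 = -11 + T)
y(S(g(-1, J))) + 56*(-1) = (-11 + 1/(-7 - 5)) + 56*(-1) = (-11 + 1/(-12)) - 56 = (-11 - 1/12) - 56 = -133/12 - 56 = -805/12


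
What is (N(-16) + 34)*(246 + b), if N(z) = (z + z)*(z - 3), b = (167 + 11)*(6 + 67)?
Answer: 8500080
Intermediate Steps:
b = 12994 (b = 178*73 = 12994)
N(z) = 2*z*(-3 + z) (N(z) = (2*z)*(-3 + z) = 2*z*(-3 + z))
(N(-16) + 34)*(246 + b) = (2*(-16)*(-3 - 16) + 34)*(246 + 12994) = (2*(-16)*(-19) + 34)*13240 = (608 + 34)*13240 = 642*13240 = 8500080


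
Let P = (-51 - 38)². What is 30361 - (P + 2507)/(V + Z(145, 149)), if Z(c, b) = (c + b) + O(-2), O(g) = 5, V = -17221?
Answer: 256889635/8461 ≈ 30362.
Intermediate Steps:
P = 7921 (P = (-89)² = 7921)
Z(c, b) = 5 + b + c (Z(c, b) = (c + b) + 5 = (b + c) + 5 = 5 + b + c)
30361 - (P + 2507)/(V + Z(145, 149)) = 30361 - (7921 + 2507)/(-17221 + (5 + 149 + 145)) = 30361 - 10428/(-17221 + 299) = 30361 - 10428/(-16922) = 30361 - 10428*(-1)/16922 = 30361 - 1*(-5214/8461) = 30361 + 5214/8461 = 256889635/8461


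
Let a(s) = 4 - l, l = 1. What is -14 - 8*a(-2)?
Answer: -38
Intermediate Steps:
a(s) = 3 (a(s) = 4 - 1*1 = 4 - 1 = 3)
-14 - 8*a(-2) = -14 - 8*3 = -14 - 24 = -38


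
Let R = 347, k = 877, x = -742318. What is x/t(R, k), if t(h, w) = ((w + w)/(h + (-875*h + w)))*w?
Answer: 112238852759/769129 ≈ 1.4593e+5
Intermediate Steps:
t(h, w) = 2*w²/(w - 874*h) (t(h, w) = ((2*w)/(h + (w - 875*h)))*w = ((2*w)/(w - 874*h))*w = (2*w/(w - 874*h))*w = 2*w²/(w - 874*h))
x/t(R, k) = -742318/(2*877²/(877 - 874*347)) = -742318/(2*769129/(877 - 303278)) = -742318/(2*769129/(-302401)) = -742318/(2*769129*(-1/302401)) = -742318/(-1538258/302401) = -742318*(-302401/1538258) = 112238852759/769129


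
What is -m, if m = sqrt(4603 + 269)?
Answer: -2*sqrt(1218) ≈ -69.800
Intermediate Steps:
m = 2*sqrt(1218) (m = sqrt(4872) = 2*sqrt(1218) ≈ 69.800)
-m = -2*sqrt(1218)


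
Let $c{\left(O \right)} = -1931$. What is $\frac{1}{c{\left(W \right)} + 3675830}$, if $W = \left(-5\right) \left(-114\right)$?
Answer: $\frac{1}{3673899} \approx 2.7219 \cdot 10^{-7}$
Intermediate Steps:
$W = 570$
$\frac{1}{c{\left(W \right)} + 3675830} = \frac{1}{-1931 + 3675830} = \frac{1}{3673899}$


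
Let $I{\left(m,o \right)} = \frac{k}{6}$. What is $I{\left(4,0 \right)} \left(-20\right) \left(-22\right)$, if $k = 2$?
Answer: $\frac{440}{3} \approx 146.67$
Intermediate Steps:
$I{\left(m,o \right)} = \frac{1}{3}$ ($I{\left(m,o \right)} = \frac{2}{6} = 2 \cdot \frac{1}{6} = \frac{1}{3}$)
$I{\left(4,0 \right)} \left(-20\right) \left(-22\right) = \frac{1}{3} \left(-20\right) \left(-22\right) = \left(- \frac{20}{3}\right) \left(-22\right) = \frac{440}{3}$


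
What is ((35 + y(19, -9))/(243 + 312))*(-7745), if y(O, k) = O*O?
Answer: -204468/37 ≈ -5526.2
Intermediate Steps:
y(O, k) = O²
((35 + y(19, -9))/(243 + 312))*(-7745) = ((35 + 19²)/(243 + 312))*(-7745) = ((35 + 361)/555)*(-7745) = (396*(1/555))*(-7745) = (132/185)*(-7745) = -204468/37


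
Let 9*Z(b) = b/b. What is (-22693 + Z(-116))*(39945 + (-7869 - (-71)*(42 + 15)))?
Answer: -2459205676/3 ≈ -8.1974e+8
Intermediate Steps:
Z(b) = ⅑ (Z(b) = (b/b)/9 = (⅑)*1 = ⅑)
(-22693 + Z(-116))*(39945 + (-7869 - (-71)*(42 + 15))) = (-22693 + ⅑)*(39945 + (-7869 - (-71)*(42 + 15))) = -204236*(39945 + (-7869 - (-71)*57))/9 = -204236*(39945 + (-7869 - 1*(-4047)))/9 = -204236*(39945 + (-7869 + 4047))/9 = -204236*(39945 - 3822)/9 = -204236/9*36123 = -2459205676/3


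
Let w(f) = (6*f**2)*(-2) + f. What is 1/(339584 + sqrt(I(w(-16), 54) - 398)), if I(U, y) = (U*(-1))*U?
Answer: 24256/8237630657 - I*sqrt(9536142)/115326829198 ≈ 2.9445e-6 - 2.6777e-8*I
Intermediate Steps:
w(f) = f - 12*f**2 (w(f) = -12*f**2 + f = f - 12*f**2)
I(U, y) = -U**2 (I(U, y) = (-U)*U = -U**2)
1/(339584 + sqrt(I(w(-16), 54) - 398)) = 1/(339584 + sqrt(-(-16*(1 - 12*(-16)))**2 - 398)) = 1/(339584 + sqrt(-(-16*(1 + 192))**2 - 398)) = 1/(339584 + sqrt(-(-16*193)**2 - 398)) = 1/(339584 + sqrt(-1*(-3088)**2 - 398)) = 1/(339584 + sqrt(-1*9535744 - 398)) = 1/(339584 + sqrt(-9535744 - 398)) = 1/(339584 + sqrt(-9536142)) = 1/(339584 + I*sqrt(9536142))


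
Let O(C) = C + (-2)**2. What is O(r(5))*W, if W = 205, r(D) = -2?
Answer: 410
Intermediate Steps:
O(C) = 4 + C (O(C) = C + 4 = 4 + C)
O(r(5))*W = (4 - 2)*205 = 2*205 = 410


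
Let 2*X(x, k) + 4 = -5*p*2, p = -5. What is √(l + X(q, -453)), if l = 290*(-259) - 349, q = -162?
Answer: 2*I*√18859 ≈ 274.66*I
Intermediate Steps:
l = -75459 (l = -75110 - 349 = -75459)
X(x, k) = 23 (X(x, k) = -2 + (-5*(-5)*2)/2 = -2 + (25*2)/2 = -2 + (½)*50 = -2 + 25 = 23)
√(l + X(q, -453)) = √(-75459 + 23) = √(-75436) = 2*I*√18859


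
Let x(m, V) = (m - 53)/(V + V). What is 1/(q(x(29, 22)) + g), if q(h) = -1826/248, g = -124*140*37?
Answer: -124/79648593 ≈ -1.5568e-6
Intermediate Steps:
x(m, V) = (-53 + m)/(2*V) (x(m, V) = (-53 + m)/((2*V)) = (-53 + m)*(1/(2*V)) = (-53 + m)/(2*V))
g = -642320 (g = -17360*37 = -642320)
q(h) = -913/124 (q(h) = -1826*1/248 = -913/124)
1/(q(x(29, 22)) + g) = 1/(-913/124 - 642320) = 1/(-79648593/124) = -124/79648593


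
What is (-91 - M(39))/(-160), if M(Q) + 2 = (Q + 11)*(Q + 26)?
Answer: 3339/160 ≈ 20.869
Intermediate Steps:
M(Q) = -2 + (11 + Q)*(26 + Q) (M(Q) = -2 + (Q + 11)*(Q + 26) = -2 + (11 + Q)*(26 + Q))
(-91 - M(39))/(-160) = (-91 - (284 + 39**2 + 37*39))/(-160) = -(-91 - (284 + 1521 + 1443))/160 = -(-91 - 1*3248)/160 = -(-91 - 3248)/160 = -1/160*(-3339) = 3339/160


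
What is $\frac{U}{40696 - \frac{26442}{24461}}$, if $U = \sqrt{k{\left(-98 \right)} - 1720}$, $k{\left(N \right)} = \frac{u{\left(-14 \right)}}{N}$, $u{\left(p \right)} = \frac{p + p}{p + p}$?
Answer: $\frac{220149 i \sqrt{4162}}{13936137796} \approx 0.0010191 i$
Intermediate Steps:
$u{\left(p \right)} = 1$ ($u{\left(p \right)} = \frac{2 p}{2 p} = 2 p \frac{1}{2 p} = 1$)
$k{\left(N \right)} = \frac{1}{N}$ ($k{\left(N \right)} = 1 \frac{1}{N} = \frac{1}{N}$)
$U = \frac{9 i \sqrt{4162}}{14}$ ($U = \sqrt{\frac{1}{-98} - 1720} = \sqrt{- \frac{1}{98} - 1720} = \sqrt{- \frac{168561}{98}} = \frac{9 i \sqrt{4162}}{14} \approx 41.473 i$)
$\frac{U}{40696 - \frac{26442}{24461}} = \frac{\frac{9}{14} i \sqrt{4162}}{40696 - \frac{26442}{24461}} = \frac{\frac{9}{14} i \sqrt{4162}}{\frac{995438414}{24461}} = \frac{9 i \sqrt{4162}}{14} \cdot \frac{24461}{995438414} = \frac{220149 i \sqrt{4162}}{13936137796}$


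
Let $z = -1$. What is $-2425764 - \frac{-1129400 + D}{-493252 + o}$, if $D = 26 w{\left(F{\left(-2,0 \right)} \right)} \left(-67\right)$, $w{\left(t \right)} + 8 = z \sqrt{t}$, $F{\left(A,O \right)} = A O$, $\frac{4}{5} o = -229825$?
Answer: $- \frac{1081937470924}{446019} \approx -2.4258 \cdot 10^{6}$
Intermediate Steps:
$o = - \frac{1149125}{4}$ ($o = \frac{5}{4} \left(-229825\right) = - \frac{1149125}{4} \approx -2.8728 \cdot 10^{5}$)
$w{\left(t \right)} = -8 - \sqrt{t}$
$D = 13936$ ($D = 26 \left(-8 - \sqrt{\left(-2\right) 0}\right) \left(-67\right) = 26 \left(-8 - \sqrt{0}\right) \left(-67\right) = 26 \left(-8 - 0\right) \left(-67\right) = 26 \left(-8 + 0\right) \left(-67\right) = 26 \left(-8\right) \left(-67\right) = \left(-208\right) \left(-67\right) = 13936$)
$-2425764 - \frac{-1129400 + D}{-493252 + o} = -2425764 - \frac{-1129400 + 13936}{-493252 - \frac{1149125}{4}} = -2425764 - - \frac{1115464}{- \frac{3122133}{4}} = -2425764 - \left(-1115464\right) \left(- \frac{4}{3122133}\right) = -2425764 - \frac{637408}{446019} = - \frac{1081937470924}{446019}$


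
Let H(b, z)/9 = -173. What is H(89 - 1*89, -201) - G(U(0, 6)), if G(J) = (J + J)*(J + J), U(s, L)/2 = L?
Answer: -2133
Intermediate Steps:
H(b, z) = -1557 (H(b, z) = 9*(-173) = -1557)
U(s, L) = 2*L
G(J) = 4*J² (G(J) = (2*J)*(2*J) = 4*J²)
H(89 - 1*89, -201) - G(U(0, 6)) = -1557 - 4*(2*6)² = -1557 - 4*12² = -1557 - 4*144 = -1557 - 1*576 = -1557 - 576 = -2133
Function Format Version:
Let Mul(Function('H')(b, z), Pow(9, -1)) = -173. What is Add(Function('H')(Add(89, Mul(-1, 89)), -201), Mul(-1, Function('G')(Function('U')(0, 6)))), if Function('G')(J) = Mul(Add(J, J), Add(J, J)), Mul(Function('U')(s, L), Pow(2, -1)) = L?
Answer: -2133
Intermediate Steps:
Function('H')(b, z) = -1557 (Function('H')(b, z) = Mul(9, -173) = -1557)
Function('U')(s, L) = Mul(2, L)
Function('G')(J) = Mul(4, Pow(J, 2)) (Function('G')(J) = Mul(Mul(2, J), Mul(2, J)) = Mul(4, Pow(J, 2)))
Add(Function('H')(Add(89, Mul(-1, 89)), -201), Mul(-1, Function('G')(Function('U')(0, 6)))) = Add(-1557, Mul(-1, Mul(4, Pow(Mul(2, 6), 2)))) = Add(-1557, Mul(-1, Mul(4, Pow(12, 2)))) = Add(-1557, Mul(-1, Mul(4, 144))) = Add(-1557, Mul(-1, 576)) = Add(-1557, -576) = -2133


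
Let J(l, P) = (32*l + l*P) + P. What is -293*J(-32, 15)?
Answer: 436277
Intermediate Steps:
J(l, P) = P + 32*l + P*l (J(l, P) = (32*l + P*l) + P = P + 32*l + P*l)
-293*J(-32, 15) = -293*(15 + 32*(-32) + 15*(-32)) = -293*(15 - 1024 - 480) = -293*(-1489) = 436277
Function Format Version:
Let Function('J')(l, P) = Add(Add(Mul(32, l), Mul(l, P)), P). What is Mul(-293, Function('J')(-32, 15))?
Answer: 436277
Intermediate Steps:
Function('J')(l, P) = Add(P, Mul(32, l), Mul(P, l)) (Function('J')(l, P) = Add(Add(Mul(32, l), Mul(P, l)), P) = Add(P, Mul(32, l), Mul(P, l)))
Mul(-293, Function('J')(-32, 15)) = Mul(-293, Add(15, Mul(32, -32), Mul(15, -32))) = Mul(-293, Add(15, -1024, -480)) = Mul(-293, -1489) = 436277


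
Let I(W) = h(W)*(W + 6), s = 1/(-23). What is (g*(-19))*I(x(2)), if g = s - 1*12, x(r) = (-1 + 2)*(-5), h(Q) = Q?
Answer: -26315/23 ≈ -1144.1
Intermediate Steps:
s = -1/23 ≈ -0.043478
x(r) = -5 (x(r) = 1*(-5) = -5)
I(W) = W*(6 + W) (I(W) = W*(W + 6) = W*(6 + W))
g = -277/23 (g = -1/23 - 1*12 = -1/23 - 12 = -277/23 ≈ -12.043)
(g*(-19))*I(x(2)) = (-277/23*(-19))*(-5*(6 - 5)) = 5263*(-5*1)/23 = (5263/23)*(-5) = -26315/23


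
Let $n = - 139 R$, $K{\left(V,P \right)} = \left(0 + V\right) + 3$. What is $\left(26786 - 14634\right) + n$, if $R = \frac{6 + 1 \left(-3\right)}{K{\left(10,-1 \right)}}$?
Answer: $\frac{157559}{13} \approx 12120.0$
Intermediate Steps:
$K{\left(V,P \right)} = 3 + V$ ($K{\left(V,P \right)} = V + 3 = 3 + V$)
$R = \frac{3}{13}$ ($R = \frac{6 + 1 \left(-3\right)}{3 + 10} = \frac{6 - 3}{13} = 3 \cdot \frac{1}{13} = \frac{3}{13} \approx 0.23077$)
$n = - \frac{417}{13}$ ($n = \left(-139\right) \frac{3}{13} = - \frac{417}{13} \approx -32.077$)
$\left(26786 - 14634\right) + n = \left(26786 - 14634\right) - \frac{417}{13} = 12152 - \frac{417}{13} = \frac{157559}{13}$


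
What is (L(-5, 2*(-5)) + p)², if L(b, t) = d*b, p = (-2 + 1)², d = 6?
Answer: 841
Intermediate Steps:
p = 1 (p = (-1)² = 1)
L(b, t) = 6*b
(L(-5, 2*(-5)) + p)² = (6*(-5) + 1)² = (-30 + 1)² = (-29)² = 841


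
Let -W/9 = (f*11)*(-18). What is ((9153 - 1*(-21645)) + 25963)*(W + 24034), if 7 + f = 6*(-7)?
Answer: -3592063124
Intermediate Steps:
f = -49 (f = -7 + 6*(-7) = -7 - 42 = -49)
W = -87318 (W = -9*(-49*11)*(-18) = -(-4851)*(-18) = -9*9702 = -87318)
((9153 - 1*(-21645)) + 25963)*(W + 24034) = ((9153 - 1*(-21645)) + 25963)*(-87318 + 24034) = ((9153 + 21645) + 25963)*(-63284) = (30798 + 25963)*(-63284) = 56761*(-63284) = -3592063124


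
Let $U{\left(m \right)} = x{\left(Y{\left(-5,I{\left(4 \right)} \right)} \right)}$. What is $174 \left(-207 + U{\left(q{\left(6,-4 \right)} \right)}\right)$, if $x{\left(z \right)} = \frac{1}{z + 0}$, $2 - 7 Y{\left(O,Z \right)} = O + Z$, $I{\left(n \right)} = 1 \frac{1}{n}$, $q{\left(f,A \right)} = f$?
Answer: $- \frac{322538}{9} \approx -35838.0$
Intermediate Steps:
$I{\left(n \right)} = \frac{1}{n}$
$Y{\left(O,Z \right)} = \frac{2}{7} - \frac{O}{7} - \frac{Z}{7}$ ($Y{\left(O,Z \right)} = \frac{2}{7} - \frac{O + Z}{7} = \frac{2}{7} - \left(\frac{O}{7} + \frac{Z}{7}\right) = \frac{2}{7} - \frac{O}{7} - \frac{Z}{7}$)
$x{\left(z \right)} = \frac{1}{z}$
$U{\left(m \right)} = \frac{28}{27}$ ($U{\left(m \right)} = \frac{1}{\frac{2}{7} - - \frac{5}{7} - \frac{1}{7 \cdot 4}} = \frac{1}{\frac{2}{7} + \frac{5}{7} - \frac{1}{28}} = \frac{1}{\frac{27}{28}} = \frac{28}{27}$)
$174 \left(-207 + U{\left(q{\left(6,-4 \right)} \right)}\right) = 174 \left(-207 + \frac{28}{27}\right) = 174 \left(- \frac{5561}{27}\right) = - \frac{322538}{9}$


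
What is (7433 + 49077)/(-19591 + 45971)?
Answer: 5651/2638 ≈ 2.1422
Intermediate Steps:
(7433 + 49077)/(-19591 + 45971) = 56510/26380 = 56510*(1/26380) = 5651/2638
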